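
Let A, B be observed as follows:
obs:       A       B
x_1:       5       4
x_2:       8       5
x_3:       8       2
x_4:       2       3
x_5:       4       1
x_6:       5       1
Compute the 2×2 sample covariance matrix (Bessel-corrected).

Step 1 — column means:
  mean(A) = (5 + 8 + 8 + 2 + 4 + 5) / 6 = 32/6 = 5.3333
  mean(B) = (4 + 5 + 2 + 3 + 1 + 1) / 6 = 16/6 = 2.6667

Step 2 — sample covariance S[i,j] = (1/(n-1)) · Σ_k (x_{k,i} - mean_i) · (x_{k,j} - mean_j), with n-1 = 5.
  S[A,A] = ((-0.3333)·(-0.3333) + (2.6667)·(2.6667) + (2.6667)·(2.6667) + (-3.3333)·(-3.3333) + (-1.3333)·(-1.3333) + (-0.3333)·(-0.3333)) / 5 = 27.3333/5 = 5.4667
  S[A,B] = ((-0.3333)·(1.3333) + (2.6667)·(2.3333) + (2.6667)·(-0.6667) + (-3.3333)·(0.3333) + (-1.3333)·(-1.6667) + (-0.3333)·(-1.6667)) / 5 = 5.6667/5 = 1.1333
  S[B,B] = ((1.3333)·(1.3333) + (2.3333)·(2.3333) + (-0.6667)·(-0.6667) + (0.3333)·(0.3333) + (-1.6667)·(-1.6667) + (-1.6667)·(-1.6667)) / 5 = 13.3333/5 = 2.6667

S is symmetric (S[j,i] = S[i,j]). Assembling:

S = [[5.4667, 1.1333],
 [1.1333, 2.6667]]


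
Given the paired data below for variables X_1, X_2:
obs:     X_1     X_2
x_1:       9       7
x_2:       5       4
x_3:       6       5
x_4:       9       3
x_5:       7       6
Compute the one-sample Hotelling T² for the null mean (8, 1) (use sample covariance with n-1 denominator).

Step 1 — sample mean vector:
  mean(X_1) = (9 + 5 + 6 + 9 + 7) / 5 = 36/5 = 7.2
  mean(X_2) = (7 + 4 + 5 + 3 + 6) / 5 = 25/5 = 5
  x̄ = (7.2, 5),  deviation x̄ - mu_0 = (7.2, 5) - (8, 1) = (-0.8, 4).

Step 2 — sample covariance matrix, S[i,j] = (1/(n-1)) · Σ_k (x_{k,i} - mean_i) · (x_{k,j} - mean_j), divisor n-1 = 4:
  S[X_1,X_1] = ((1.8)·(1.8) + (-2.2)·(-2.2) + (-1.2)·(-1.2) + (1.8)·(1.8) + (-0.2)·(-0.2)) / 4 = 12.8/4 = 3.2
  S[X_1,X_2] = ((1.8)·(2) + (-2.2)·(-1) + (-1.2)·(0) + (1.8)·(-2) + (-0.2)·(1)) / 4 = 2/4 = 0.5
  S[X_2,X_2] = ((2)·(2) + (-1)·(-1) + (0)·(0) + (-2)·(-2) + (1)·(1)) / 4 = 10/4 = 2.5
  S = [[3.2, 0.5],
 [0.5, 2.5]].

Step 3 — invert S. det(S) = 3.2·2.5 - (0.5)² = 7.75.
  S^{-1} = (1/det) · [[d, -b], [-b, a]] = [[0.3226, -0.0645],
 [-0.0645, 0.4129]].

Step 4 — quadratic form (x̄ - mu_0)^T · S^{-1} · (x̄ - mu_0):
  S^{-1} · (x̄ - mu_0) = (-0.5161, 1.7032),
  (x̄ - mu_0)^T · [...] = (-0.8)·(-0.5161) + (4)·(1.7032) = 7.2258.

Step 5 — scale by n: T² = 5 · 7.2258 = 36.129.

T² ≈ 36.129


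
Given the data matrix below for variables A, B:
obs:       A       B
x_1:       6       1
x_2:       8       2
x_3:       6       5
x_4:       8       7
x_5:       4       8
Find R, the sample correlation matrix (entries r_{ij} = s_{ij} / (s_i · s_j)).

Step 1 — column means:
  mean(A) = (6 + 8 + 6 + 8 + 4) / 5 = 32/5 = 6.4
  mean(B) = (1 + 2 + 5 + 7 + 8) / 5 = 23/5 = 4.6

Step 2 — sample variances and covariances s[i,j] = (1/(n-1)) · Σ_k (x_{k,i} - mean_i) · (x_{k,j} - mean_j), with n-1 = 4:
  s[A,A] = ((-0.4)·(-0.4) + (1.6)·(1.6) + (-0.4)·(-0.4) + (1.6)·(1.6) + (-2.4)·(-2.4)) / 4 = 11.2/4 = 2.8
  s[A,B] = ((-0.4)·(-3.6) + (1.6)·(-2.6) + (-0.4)·(0.4) + (1.6)·(2.4) + (-2.4)·(3.4)) / 4 = -7.2/4 = -1.8
  s[B,B] = ((-3.6)·(-3.6) + (-2.6)·(-2.6) + (0.4)·(0.4) + (2.4)·(2.4) + (3.4)·(3.4)) / 4 = 37.2/4 = 9.3
  Sample standard deviations s_i = √(s[i,i]):
  s(A) = √(2.8) = 1.6733
  s(B) = √(9.3) = 3.0496

Step 3 — r_{ij} = s_{ij} / (s_i · s_j):
  r[A,A] = 1 (diagonal).
  r[A,B] = -1.8 / (1.6733 · 3.0496) = -1.8 / 5.1029 = -0.3527
  r[B,B] = 1 (diagonal).

R is symmetric with unit diagonal. Assembling:

R = [[1, -0.3527],
 [-0.3527, 1]]


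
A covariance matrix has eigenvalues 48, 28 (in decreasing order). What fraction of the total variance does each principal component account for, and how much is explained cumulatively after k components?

Step 1 — total variance = trace(Sigma) = Σ λ_i = 48 + 28 = 76.

Step 2 — fraction explained by component i = λ_i / Σ λ:
  PC1: 48/76 = 0.6316
  PC2: 28/76 = 0.3684

Step 3 — cumulative fraction after k components = (λ_1 + ... + λ_k) / Σ λ:
  k = 1: 48/76 = 0.6316
  k = 2: (48 + 28)/76 = 76/76 = 1

Summary (fraction, with percent):

explained: PC1 0.6316 (63.16%), PC2 0.3684 (36.84%);  cumulative: 0.6316, 1


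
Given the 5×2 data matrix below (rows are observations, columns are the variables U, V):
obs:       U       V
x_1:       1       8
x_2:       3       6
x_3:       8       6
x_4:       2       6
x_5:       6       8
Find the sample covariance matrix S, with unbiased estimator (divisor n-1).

Step 1 — column means:
  mean(U) = (1 + 3 + 8 + 2 + 6) / 5 = 20/5 = 4
  mean(V) = (8 + 6 + 6 + 6 + 8) / 5 = 34/5 = 6.8

Step 2 — sample covariance S[i,j] = (1/(n-1)) · Σ_k (x_{k,i} - mean_i) · (x_{k,j} - mean_j), with n-1 = 4.
  S[U,U] = ((-3)·(-3) + (-1)·(-1) + (4)·(4) + (-2)·(-2) + (2)·(2)) / 4 = 34/4 = 8.5
  S[U,V] = ((-3)·(1.2) + (-1)·(-0.8) + (4)·(-0.8) + (-2)·(-0.8) + (2)·(1.2)) / 4 = -2/4 = -0.5
  S[V,V] = ((1.2)·(1.2) + (-0.8)·(-0.8) + (-0.8)·(-0.8) + (-0.8)·(-0.8) + (1.2)·(1.2)) / 4 = 4.8/4 = 1.2

S is symmetric (S[j,i] = S[i,j]). Assembling:

S = [[8.5, -0.5],
 [-0.5, 1.2]]


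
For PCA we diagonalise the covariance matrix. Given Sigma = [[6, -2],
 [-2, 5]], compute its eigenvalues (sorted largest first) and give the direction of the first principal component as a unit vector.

Step 1 — characteristic polynomial of 2×2 Sigma:
  det(Sigma - λI) = λ² - trace · λ + det = 0.
  trace = 6 + 5 = 11, det = 6·5 - (-2)² = 26.
Step 2 — discriminant:
  Δ = trace² - 4·det = 121 - 104 = 17.
Step 3 — eigenvalues:
  λ = (trace ± √Δ)/2 = (11 ± 4.1231)/2,
  λ_1 = 7.5616,  λ_2 = 3.4384.

Step 4 — unit eigenvector for λ_1: solve (Sigma - λ_1 I)v = 0. First row:
  (6 - 7.5616)·v_x + (-2)·v_y = 0, i.e. (-1.5616)·v_x + (-2)·v_y = 0,
  so v ∝ (b, λ_1 - a) = (-2, 1.5616); multiply by -1 so the first entry is positive: u = (2, -1.5616).
  ||u|| = √((2)² + (-1.5616)²) = √(6.4384) ≈ 2.5374,
  v_1 = u/||u|| ≈ (0.7882, -0.6154) (||v_1|| = 1).

λ_1 = 7.5616,  λ_2 = 3.4384;  v_1 ≈ (0.7882, -0.6154)


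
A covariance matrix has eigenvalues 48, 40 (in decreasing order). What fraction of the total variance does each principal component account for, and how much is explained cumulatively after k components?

Step 1 — total variance = trace(Sigma) = Σ λ_i = 48 + 40 = 88.

Step 2 — fraction explained by component i = λ_i / Σ λ:
  PC1: 48/88 = 0.5455
  PC2: 40/88 = 0.4545

Step 3 — cumulative fraction after k components = (λ_1 + ... + λ_k) / Σ λ:
  k = 1: 48/88 = 0.5455
  k = 2: (48 + 40)/88 = 88/88 = 1

Summary (fraction, with percent):

explained: PC1 0.5455 (54.55%), PC2 0.4545 (45.45%);  cumulative: 0.5455, 1


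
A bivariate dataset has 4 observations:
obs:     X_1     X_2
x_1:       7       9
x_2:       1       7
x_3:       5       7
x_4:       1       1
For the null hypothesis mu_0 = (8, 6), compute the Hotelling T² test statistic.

Step 1 — sample mean vector:
  mean(X_1) = (7 + 1 + 5 + 1) / 4 = 14/4 = 3.5
  mean(X_2) = (9 + 7 + 7 + 1) / 4 = 24/4 = 6
  x̄ = (3.5, 6),  deviation x̄ - mu_0 = (3.5, 6) - (8, 6) = (-4.5, 0).

Step 2 — sample covariance matrix, S[i,j] = (1/(n-1)) · Σ_k (x_{k,i} - mean_i) · (x_{k,j} - mean_j), divisor n-1 = 3:
  S[X_1,X_1] = ((3.5)·(3.5) + (-2.5)·(-2.5) + (1.5)·(1.5) + (-2.5)·(-2.5)) / 3 = 27/3 = 9
  S[X_1,X_2] = ((3.5)·(3) + (-2.5)·(1) + (1.5)·(1) + (-2.5)·(-5)) / 3 = 22/3 = 7.3333
  S[X_2,X_2] = ((3)·(3) + (1)·(1) + (1)·(1) + (-5)·(-5)) / 3 = 36/3 = 12
  S = [[9, 7.3333],
 [7.3333, 12]].

Step 3 — invert S. det(S) = 9·12 - (7.3333)² = 54.2222.
  S^{-1} = (1/det) · [[d, -b], [-b, a]] = [[0.2213, -0.1352],
 [-0.1352, 0.166]].

Step 4 — quadratic form (x̄ - mu_0)^T · S^{-1} · (x̄ - mu_0):
  S^{-1} · (x̄ - mu_0) = (-0.9959, 0.6086),
  (x̄ - mu_0)^T · [...] = (-4.5)·(-0.9959) + (0)·(0.6086) = 4.4816.

Step 5 — scale by n: T² = 4 · 4.4816 = 17.9262.

T² ≈ 17.9262


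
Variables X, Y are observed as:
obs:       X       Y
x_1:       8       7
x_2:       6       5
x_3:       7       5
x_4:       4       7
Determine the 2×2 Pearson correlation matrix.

Step 1 — column means:
  mean(X) = (8 + 6 + 7 + 4) / 4 = 25/4 = 6.25
  mean(Y) = (7 + 5 + 5 + 7) / 4 = 24/4 = 6

Step 2 — sample variances and covariances s[i,j] = (1/(n-1)) · Σ_k (x_{k,i} - mean_i) · (x_{k,j} - mean_j), with n-1 = 3:
  s[X,X] = ((1.75)·(1.75) + (-0.25)·(-0.25) + (0.75)·(0.75) + (-2.25)·(-2.25)) / 3 = 8.75/3 = 2.9167
  s[X,Y] = ((1.75)·(1) + (-0.25)·(-1) + (0.75)·(-1) + (-2.25)·(1)) / 3 = -1/3 = -0.3333
  s[Y,Y] = ((1)·(1) + (-1)·(-1) + (-1)·(-1) + (1)·(1)) / 3 = 4/3 = 1.3333
  Sample standard deviations s_i = √(s[i,i]):
  s(X) = √(2.9167) = 1.7078
  s(Y) = √(1.3333) = 1.1547

Step 3 — r_{ij} = s_{ij} / (s_i · s_j):
  r[X,X] = 1 (diagonal).
  r[X,Y] = -0.3333 / (1.7078 · 1.1547) = -0.3333 / 1.972 = -0.169
  r[Y,Y] = 1 (diagonal).

R is symmetric with unit diagonal. Assembling:

R = [[1, -0.169],
 [-0.169, 1]]


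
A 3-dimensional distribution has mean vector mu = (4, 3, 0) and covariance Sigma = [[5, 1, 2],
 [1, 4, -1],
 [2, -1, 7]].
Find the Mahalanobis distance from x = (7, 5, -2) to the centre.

Step 1 — centre the observation: (x - mu) = (3, 2, -2).

Step 2 — invert Sigma (cofactor / det for 3×3, or solve directly):
  Sigma^{-1} = [[0.25, -0.0833, -0.0833],
 [-0.0833, 0.287, 0.0648],
 [-0.0833, 0.0648, 0.1759]].

Step 3 — form the quadratic (x - mu)^T · Sigma^{-1} · (x - mu):
  Sigma^{-1} · (x - mu) = (0.75, 0.1944, -0.4722).
  (x - mu)^T · [Sigma^{-1} · (x - mu)] = (3)·(0.75) + (2)·(0.1944) + (-2)·(-0.4722) = 3.5833.

Step 4 — take square root: d = √(3.5833) ≈ 1.893.

d(x, mu) = √(3.5833) ≈ 1.893


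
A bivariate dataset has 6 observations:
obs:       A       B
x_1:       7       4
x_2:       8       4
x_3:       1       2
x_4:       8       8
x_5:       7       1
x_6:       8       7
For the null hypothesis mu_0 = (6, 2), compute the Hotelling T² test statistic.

Step 1 — sample mean vector:
  mean(A) = (7 + 8 + 1 + 8 + 7 + 8) / 6 = 39/6 = 6.5
  mean(B) = (4 + 4 + 2 + 8 + 1 + 7) / 6 = 26/6 = 4.3333
  x̄ = (6.5, 4.3333),  deviation x̄ - mu_0 = (6.5, 4.3333) - (6, 2) = (0.5, 2.3333).

Step 2 — sample covariance matrix, S[i,j] = (1/(n-1)) · Σ_k (x_{k,i} - mean_i) · (x_{k,j} - mean_j), divisor n-1 = 5:
  S[A,A] = ((0.5)·(0.5) + (1.5)·(1.5) + (-5.5)·(-5.5) + (1.5)·(1.5) + (0.5)·(0.5) + (1.5)·(1.5)) / 5 = 37.5/5 = 7.5
  S[A,B] = ((0.5)·(-0.3333) + (1.5)·(-0.3333) + (-5.5)·(-2.3333) + (1.5)·(3.6667) + (0.5)·(-3.3333) + (1.5)·(2.6667)) / 5 = 20/5 = 4
  S[B,B] = ((-0.3333)·(-0.3333) + (-0.3333)·(-0.3333) + (-2.3333)·(-2.3333) + (3.6667)·(3.6667) + (-3.3333)·(-3.3333) + (2.6667)·(2.6667)) / 5 = 37.3333/5 = 7.4667
  S = [[7.5, 4],
 [4, 7.4667]].

Step 3 — invert S. det(S) = 7.5·7.4667 - (4)² = 40.
  S^{-1} = (1/det) · [[d, -b], [-b, a]] = [[0.1867, -0.1],
 [-0.1, 0.1875]].

Step 4 — quadratic form (x̄ - mu_0)^T · S^{-1} · (x̄ - mu_0):
  S^{-1} · (x̄ - mu_0) = (-0.14, 0.3875),
  (x̄ - mu_0)^T · [...] = (0.5)·(-0.14) + (2.3333)·(0.3875) = 0.8342.

Step 5 — scale by n: T² = 6 · 0.8342 = 5.005.

T² ≈ 5.005


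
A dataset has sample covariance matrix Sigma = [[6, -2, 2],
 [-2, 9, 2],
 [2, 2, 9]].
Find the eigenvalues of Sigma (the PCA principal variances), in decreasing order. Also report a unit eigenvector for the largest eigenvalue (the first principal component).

Step 1 — characteristic polynomial p(λ) = det(λI - Sigma) = λ³ - tr·λ² + c_1·λ - det, where tr = trace, c_1 = sum of the principal 2×2 minors, det = det(Sigma):
  tr = 6 + 9 + 9 = 24,
  c_1 = (6·9 - (-2)²) + (6·9 - (2)²) + (9·9 - (2)²) = 50 + 50 + 77 = 177,
  det = 6·(9·9 - (2)²) - (-2)·((-2)·9 - (2)·(2)) + (2)·((-2)·(2) - 9·(2)) = 6·(77) - (-2)·(-22) + (2)·(-22) = 374.
  So p(λ) = λ³ - 24λ² + 177λ - 374.
Step 2 — look for an integer root (rational root theorem: any rational root is an integer divisor of 374). Testing λ = 11:
  p(11) = 1331 - 2904 + 1947 - 374 = 0  ✓
  Dividing out (λ - 11): p(λ) = (λ - 11)(λ² - 13λ + 34).
Step 3 — remaining eigenvalues from the quadratic λ² - 13λ + 34 = 0:
  Δ = 13² - 4·34 = 169 - 136 = 33,  λ = (13 ± √33)/2 = (13 ± 5.7446)/2 ≈ 9.3723 or 3.6277.
  Sorted: λ_1 = 11,  λ_2 = 9.3723,  λ_3 = 3.6277  (check: sum = 24 = tr ✓).

Step 4 — unit eigenvector for λ_1 = 11: v spans the null space of (Sigma - λ_1 I), whose rows are
  r_1 = (-5, -2, 2),  r_2 = (-2, -2, 2),  r_3 = (2, 2, -2).
  v is orthogonal to every row, so take v ∝ r_1 × r_2 = ((-2)·(2) - (2)·(-2), (2)·(-2) - (-5)·(2), (-5)·(-2) - (-2)·(-2)) = (0, 6, 6).
  Rescale (divide by 6): u = (0, 1, 1).
  ||u|| = √((0)² + (1)² + (1)²) = √(2) ≈ 1.4142,  v_1 = u/||u|| ≈ (0, 0.7071, 0.7071) (||v_1|| = 1).

λ_1 = 11,  λ_2 = 9.3723,  λ_3 = 3.6277;  v_1 ≈ (0, 0.7071, 0.7071)


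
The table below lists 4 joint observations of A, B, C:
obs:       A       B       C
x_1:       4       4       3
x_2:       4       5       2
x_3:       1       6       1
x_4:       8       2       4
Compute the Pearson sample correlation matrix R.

Step 1 — column means:
  mean(A) = (4 + 4 + 1 + 8) / 4 = 17/4 = 4.25
  mean(B) = (4 + 5 + 6 + 2) / 4 = 17/4 = 4.25
  mean(C) = (3 + 2 + 1 + 4) / 4 = 10/4 = 2.5

Step 2 — sample variances and covariances s[i,j] = (1/(n-1)) · Σ_k (x_{k,i} - mean_i) · (x_{k,j} - mean_j), with n-1 = 3:
  s[A,A] = ((-0.25)·(-0.25) + (-0.25)·(-0.25) + (-3.25)·(-3.25) + (3.75)·(3.75)) / 3 = 24.75/3 = 8.25
  s[A,B] = ((-0.25)·(-0.25) + (-0.25)·(0.75) + (-3.25)·(1.75) + (3.75)·(-2.25)) / 3 = -14.25/3 = -4.75
  s[A,C] = ((-0.25)·(0.5) + (-0.25)·(-0.5) + (-3.25)·(-1.5) + (3.75)·(1.5)) / 3 = 10.5/3 = 3.5
  s[B,B] = ((-0.25)·(-0.25) + (0.75)·(0.75) + (1.75)·(1.75) + (-2.25)·(-2.25)) / 3 = 8.75/3 = 2.9167
  s[B,C] = ((-0.25)·(0.5) + (0.75)·(-0.5) + (1.75)·(-1.5) + (-2.25)·(1.5)) / 3 = -6.5/3 = -2.1667
  s[C,C] = ((0.5)·(0.5) + (-0.5)·(-0.5) + (-1.5)·(-1.5) + (1.5)·(1.5)) / 3 = 5/3 = 1.6667
  Sample standard deviations s_i = √(s[i,i]):
  s(A) = √(8.25) = 2.8723
  s(B) = √(2.9167) = 1.7078
  s(C) = √(1.6667) = 1.291

Step 3 — r_{ij} = s_{ij} / (s_i · s_j):
  r[A,A] = 1 (diagonal).
  r[A,B] = -4.75 / (2.8723 · 1.7078) = -4.75 / 4.9054 = -0.9683
  r[A,C] = 3.5 / (2.8723 · 1.291) = 3.5 / 3.7081 = 0.9439
  r[B,B] = 1 (diagonal).
  r[B,C] = -2.1667 / (1.7078 · 1.291) = -2.1667 / 2.2048 = -0.9827
  r[C,C] = 1 (diagonal).

R is symmetric with unit diagonal. Assembling:

R = [[1, -0.9683, 0.9439],
 [-0.9683, 1, -0.9827],
 [0.9439, -0.9827, 1]]


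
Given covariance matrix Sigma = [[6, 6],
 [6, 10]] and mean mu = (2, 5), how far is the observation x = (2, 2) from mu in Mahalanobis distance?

Step 1 — centre the observation: (x - mu) = (0, -3).

Step 2 — invert Sigma. det(Sigma) = 6·10 - (6)² = 24.
  Sigma^{-1} = (1/det) · [[d, -b], [-b, a]] = [[0.4167, -0.25],
 [-0.25, 0.25]].

Step 3 — form the quadratic (x - mu)^T · Sigma^{-1} · (x - mu):
  Sigma^{-1} · (x - mu) = (0.75, -0.75).
  (x - mu)^T · [Sigma^{-1} · (x - mu)] = (0)·(0.75) + (-3)·(-0.75) = 2.25.

Step 4 — take square root: d = √(2.25) ≈ 1.5.

d(x, mu) = √(2.25) ≈ 1.5


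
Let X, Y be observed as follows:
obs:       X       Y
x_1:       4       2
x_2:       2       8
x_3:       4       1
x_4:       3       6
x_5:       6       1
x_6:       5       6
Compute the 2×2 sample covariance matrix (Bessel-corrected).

Step 1 — column means:
  mean(X) = (4 + 2 + 4 + 3 + 6 + 5) / 6 = 24/6 = 4
  mean(Y) = (2 + 8 + 1 + 6 + 1 + 6) / 6 = 24/6 = 4

Step 2 — sample covariance S[i,j] = (1/(n-1)) · Σ_k (x_{k,i} - mean_i) · (x_{k,j} - mean_j), with n-1 = 5.
  S[X,X] = ((0)·(0) + (-2)·(-2) + (0)·(0) + (-1)·(-1) + (2)·(2) + (1)·(1)) / 5 = 10/5 = 2
  S[X,Y] = ((0)·(-2) + (-2)·(4) + (0)·(-3) + (-1)·(2) + (2)·(-3) + (1)·(2)) / 5 = -14/5 = -2.8
  S[Y,Y] = ((-2)·(-2) + (4)·(4) + (-3)·(-3) + (2)·(2) + (-3)·(-3) + (2)·(2)) / 5 = 46/5 = 9.2

S is symmetric (S[j,i] = S[i,j]). Assembling:

S = [[2, -2.8],
 [-2.8, 9.2]]


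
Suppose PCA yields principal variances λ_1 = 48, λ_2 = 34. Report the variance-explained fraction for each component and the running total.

Step 1 — total variance = trace(Sigma) = Σ λ_i = 48 + 34 = 82.

Step 2 — fraction explained by component i = λ_i / Σ λ:
  PC1: 48/82 = 0.5854
  PC2: 34/82 = 0.4146

Step 3 — cumulative fraction after k components = (λ_1 + ... + λ_k) / Σ λ:
  k = 1: 48/82 = 0.5854
  k = 2: (48 + 34)/82 = 82/82 = 1

Summary (fraction, with percent):

explained: PC1 0.5854 (58.54%), PC2 0.4146 (41.46%);  cumulative: 0.5854, 1


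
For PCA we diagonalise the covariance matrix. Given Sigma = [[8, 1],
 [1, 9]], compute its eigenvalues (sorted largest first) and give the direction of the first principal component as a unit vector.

Step 1 — characteristic polynomial of 2×2 Sigma:
  det(Sigma - λI) = λ² - trace · λ + det = 0.
  trace = 8 + 9 = 17, det = 8·9 - (1)² = 71.
Step 2 — discriminant:
  Δ = trace² - 4·det = 289 - 284 = 5.
Step 3 — eigenvalues:
  λ = (trace ± √Δ)/2 = (17 ± 2.2361)/2,
  λ_1 = 9.618,  λ_2 = 7.382.

Step 4 — unit eigenvector for λ_1: solve (Sigma - λ_1 I)v = 0. First row:
  (8 - 9.618)·v_x + (1)·v_y = 0, i.e. (-1.618)·v_x + (1)·v_y = 0,
  so v ∝ (b, λ_1 - a) = (1, 1.618) = u.
  ||u|| = √((1)² + (1.618)²) = √(3.618) ≈ 1.9021,
  v_1 = u/||u|| ≈ (0.5257, 0.8507) (||v_1|| = 1).

λ_1 = 9.618,  λ_2 = 7.382;  v_1 ≈ (0.5257, 0.8507)


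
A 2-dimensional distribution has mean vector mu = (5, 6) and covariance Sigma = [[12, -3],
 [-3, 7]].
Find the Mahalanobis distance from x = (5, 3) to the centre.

Step 1 — centre the observation: (x - mu) = (0, -3).

Step 2 — invert Sigma. det(Sigma) = 12·7 - (-3)² = 75.
  Sigma^{-1} = (1/det) · [[d, -b], [-b, a]] = [[0.0933, 0.04],
 [0.04, 0.16]].

Step 3 — form the quadratic (x - mu)^T · Sigma^{-1} · (x - mu):
  Sigma^{-1} · (x - mu) = (-0.12, -0.48).
  (x - mu)^T · [Sigma^{-1} · (x - mu)] = (0)·(-0.12) + (-3)·(-0.48) = 1.44.

Step 4 — take square root: d = √(1.44) ≈ 1.2.

d(x, mu) = √(1.44) ≈ 1.2


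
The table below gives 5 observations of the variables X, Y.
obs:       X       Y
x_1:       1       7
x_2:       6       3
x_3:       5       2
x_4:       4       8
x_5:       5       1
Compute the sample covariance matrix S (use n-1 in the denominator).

Step 1 — column means:
  mean(X) = (1 + 6 + 5 + 4 + 5) / 5 = 21/5 = 4.2
  mean(Y) = (7 + 3 + 2 + 8 + 1) / 5 = 21/5 = 4.2

Step 2 — sample covariance S[i,j] = (1/(n-1)) · Σ_k (x_{k,i} - mean_i) · (x_{k,j} - mean_j), with n-1 = 4.
  S[X,X] = ((-3.2)·(-3.2) + (1.8)·(1.8) + (0.8)·(0.8) + (-0.2)·(-0.2) + (0.8)·(0.8)) / 4 = 14.8/4 = 3.7
  S[X,Y] = ((-3.2)·(2.8) + (1.8)·(-1.2) + (0.8)·(-2.2) + (-0.2)·(3.8) + (0.8)·(-3.2)) / 4 = -16.2/4 = -4.05
  S[Y,Y] = ((2.8)·(2.8) + (-1.2)·(-1.2) + (-2.2)·(-2.2) + (3.8)·(3.8) + (-3.2)·(-3.2)) / 4 = 38.8/4 = 9.7

S is symmetric (S[j,i] = S[i,j]). Assembling:

S = [[3.7, -4.05],
 [-4.05, 9.7]]


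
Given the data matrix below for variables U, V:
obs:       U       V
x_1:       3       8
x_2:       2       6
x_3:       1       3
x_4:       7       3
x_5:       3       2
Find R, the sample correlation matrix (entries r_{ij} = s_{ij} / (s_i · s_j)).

Step 1 — column means:
  mean(U) = (3 + 2 + 1 + 7 + 3) / 5 = 16/5 = 3.2
  mean(V) = (8 + 6 + 3 + 3 + 2) / 5 = 22/5 = 4.4

Step 2 — sample variances and covariances s[i,j] = (1/(n-1)) · Σ_k (x_{k,i} - mean_i) · (x_{k,j} - mean_j), with n-1 = 4:
  s[U,U] = ((-0.2)·(-0.2) + (-1.2)·(-1.2) + (-2.2)·(-2.2) + (3.8)·(3.8) + (-0.2)·(-0.2)) / 4 = 20.8/4 = 5.2
  s[U,V] = ((-0.2)·(3.6) + (-1.2)·(1.6) + (-2.2)·(-1.4) + (3.8)·(-1.4) + (-0.2)·(-2.4)) / 4 = -4.4/4 = -1.1
  s[V,V] = ((3.6)·(3.6) + (1.6)·(1.6) + (-1.4)·(-1.4) + (-1.4)·(-1.4) + (-2.4)·(-2.4)) / 4 = 25.2/4 = 6.3
  Sample standard deviations s_i = √(s[i,i]):
  s(U) = √(5.2) = 2.2804
  s(V) = √(6.3) = 2.51

Step 3 — r_{ij} = s_{ij} / (s_i · s_j):
  r[U,U] = 1 (diagonal).
  r[U,V] = -1.1 / (2.2804 · 2.51) = -1.1 / 5.7236 = -0.1922
  r[V,V] = 1 (diagonal).

R is symmetric with unit diagonal. Assembling:

R = [[1, -0.1922],
 [-0.1922, 1]]


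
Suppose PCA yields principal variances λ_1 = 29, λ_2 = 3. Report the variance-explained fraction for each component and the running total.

Step 1 — total variance = trace(Sigma) = Σ λ_i = 29 + 3 = 32.

Step 2 — fraction explained by component i = λ_i / Σ λ:
  PC1: 29/32 = 0.9062
  PC2: 3/32 = 0.0938

Step 3 — cumulative fraction after k components = (λ_1 + ... + λ_k) / Σ λ:
  k = 1: 29/32 = 0.9062
  k = 2: (29 + 3)/32 = 32/32 = 1

Summary (fraction, with percent):

explained: PC1 0.9062 (90.62%), PC2 0.0938 (9.38%);  cumulative: 0.9062, 1


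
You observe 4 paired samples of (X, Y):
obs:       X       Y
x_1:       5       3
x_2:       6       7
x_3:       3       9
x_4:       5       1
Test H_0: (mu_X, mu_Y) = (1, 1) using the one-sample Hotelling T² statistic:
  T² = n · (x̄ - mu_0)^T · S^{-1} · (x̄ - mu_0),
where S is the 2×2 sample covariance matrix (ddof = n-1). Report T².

Step 1 — sample mean vector:
  mean(X) = (5 + 6 + 3 + 5) / 4 = 19/4 = 4.75
  mean(Y) = (3 + 7 + 9 + 1) / 4 = 20/4 = 5
  x̄ = (4.75, 5),  deviation x̄ - mu_0 = (4.75, 5) - (1, 1) = (3.75, 4).

Step 2 — sample covariance matrix, S[i,j] = (1/(n-1)) · Σ_k (x_{k,i} - mean_i) · (x_{k,j} - mean_j), divisor n-1 = 3:
  S[X,X] = ((0.25)·(0.25) + (1.25)·(1.25) + (-1.75)·(-1.75) + (0.25)·(0.25)) / 3 = 4.75/3 = 1.5833
  S[X,Y] = ((0.25)·(-2) + (1.25)·(2) + (-1.75)·(4) + (0.25)·(-4)) / 3 = -6/3 = -2
  S[Y,Y] = ((-2)·(-2) + (2)·(2) + (4)·(4) + (-4)·(-4)) / 3 = 40/3 = 13.3333
  S = [[1.5833, -2],
 [-2, 13.3333]].

Step 3 — invert S. det(S) = 1.5833·13.3333 - (-2)² = 17.1111.
  S^{-1} = (1/det) · [[d, -b], [-b, a]] = [[0.7792, 0.1169],
 [0.1169, 0.0925]].

Step 4 — quadratic form (x̄ - mu_0)^T · S^{-1} · (x̄ - mu_0):
  S^{-1} · (x̄ - mu_0) = (3.3896, 0.8084),
  (x̄ - mu_0)^T · [...] = (3.75)·(3.3896) + (4)·(0.8084) = 15.9448.

Step 5 — scale by n: T² = 4 · 15.9448 = 63.7792.

T² ≈ 63.7792


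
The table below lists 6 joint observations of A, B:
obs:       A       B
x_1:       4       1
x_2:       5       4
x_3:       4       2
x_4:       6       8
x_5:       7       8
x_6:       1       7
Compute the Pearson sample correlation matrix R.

Step 1 — column means:
  mean(A) = (4 + 5 + 4 + 6 + 7 + 1) / 6 = 27/6 = 4.5
  mean(B) = (1 + 4 + 2 + 8 + 8 + 7) / 6 = 30/6 = 5

Step 2 — sample variances and covariances s[i,j] = (1/(n-1)) · Σ_k (x_{k,i} - mean_i) · (x_{k,j} - mean_j), with n-1 = 5:
  s[A,A] = ((-0.5)·(-0.5) + (0.5)·(0.5) + (-0.5)·(-0.5) + (1.5)·(1.5) + (2.5)·(2.5) + (-3.5)·(-3.5)) / 5 = 21.5/5 = 4.3
  s[A,B] = ((-0.5)·(-4) + (0.5)·(-1) + (-0.5)·(-3) + (1.5)·(3) + (2.5)·(3) + (-3.5)·(2)) / 5 = 8/5 = 1.6
  s[B,B] = ((-4)·(-4) + (-1)·(-1) + (-3)·(-3) + (3)·(3) + (3)·(3) + (2)·(2)) / 5 = 48/5 = 9.6
  Sample standard deviations s_i = √(s[i,i]):
  s(A) = √(4.3) = 2.0736
  s(B) = √(9.6) = 3.0984

Step 3 — r_{ij} = s_{ij} / (s_i · s_j):
  r[A,A] = 1 (diagonal).
  r[A,B] = 1.6 / (2.0736 · 3.0984) = 1.6 / 6.425 = 0.249
  r[B,B] = 1 (diagonal).

R is symmetric with unit diagonal. Assembling:

R = [[1, 0.249],
 [0.249, 1]]


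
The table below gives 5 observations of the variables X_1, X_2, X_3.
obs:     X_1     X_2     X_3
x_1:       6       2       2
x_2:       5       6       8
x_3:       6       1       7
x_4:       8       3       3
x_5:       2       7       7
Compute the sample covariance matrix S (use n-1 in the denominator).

Step 1 — column means:
  mean(X_1) = (6 + 5 + 6 + 8 + 2) / 5 = 27/5 = 5.4
  mean(X_2) = (2 + 6 + 1 + 3 + 7) / 5 = 19/5 = 3.8
  mean(X_3) = (2 + 8 + 7 + 3 + 7) / 5 = 27/5 = 5.4

Step 2 — sample covariance S[i,j] = (1/(n-1)) · Σ_k (x_{k,i} - mean_i) · (x_{k,j} - mean_j), with n-1 = 4.
  S[X_1,X_1] = ((0.6)·(0.6) + (-0.4)·(-0.4) + (0.6)·(0.6) + (2.6)·(2.6) + (-3.4)·(-3.4)) / 4 = 19.2/4 = 4.8
  S[X_1,X_2] = ((0.6)·(-1.8) + (-0.4)·(2.2) + (0.6)·(-2.8) + (2.6)·(-0.8) + (-3.4)·(3.2)) / 4 = -16.6/4 = -4.15
  S[X_1,X_3] = ((0.6)·(-3.4) + (-0.4)·(2.6) + (0.6)·(1.6) + (2.6)·(-2.4) + (-3.4)·(1.6)) / 4 = -13.8/4 = -3.45
  S[X_2,X_2] = ((-1.8)·(-1.8) + (2.2)·(2.2) + (-2.8)·(-2.8) + (-0.8)·(-0.8) + (3.2)·(3.2)) / 4 = 26.8/4 = 6.7
  S[X_2,X_3] = ((-1.8)·(-3.4) + (2.2)·(2.6) + (-2.8)·(1.6) + (-0.8)·(-2.4) + (3.2)·(1.6)) / 4 = 14.4/4 = 3.6
  S[X_3,X_3] = ((-3.4)·(-3.4) + (2.6)·(2.6) + (1.6)·(1.6) + (-2.4)·(-2.4) + (1.6)·(1.6)) / 4 = 29.2/4 = 7.3

S is symmetric (S[j,i] = S[i,j]). Assembling:

S = [[4.8, -4.15, -3.45],
 [-4.15, 6.7, 3.6],
 [-3.45, 3.6, 7.3]]


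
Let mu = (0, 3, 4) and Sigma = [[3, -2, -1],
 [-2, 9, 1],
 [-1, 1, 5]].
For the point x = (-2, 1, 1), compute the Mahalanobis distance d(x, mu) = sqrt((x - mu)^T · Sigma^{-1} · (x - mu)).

Step 1 — centre the observation: (x - mu) = (-2, -2, -3).

Step 2 — invert Sigma (cofactor / det for 3×3, or solve directly):
  Sigma^{-1} = [[0.4112, 0.0841, 0.0654],
 [0.0841, 0.1308, -0.0093],
 [0.0654, -0.0093, 0.215]].

Step 3 — form the quadratic (x - mu)^T · Sigma^{-1} · (x - mu):
  Sigma^{-1} · (x - mu) = (-1.1869, -0.4019, -0.757).
  (x - mu)^T · [Sigma^{-1} · (x - mu)] = (-2)·(-1.1869) + (-2)·(-0.4019) + (-3)·(-0.757) = 5.4486.

Step 4 — take square root: d = √(5.4486) ≈ 2.3342.

d(x, mu) = √(5.4486) ≈ 2.3342


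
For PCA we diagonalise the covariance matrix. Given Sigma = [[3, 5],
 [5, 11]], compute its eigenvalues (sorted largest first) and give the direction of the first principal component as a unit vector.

Step 1 — characteristic polynomial of 2×2 Sigma:
  det(Sigma - λI) = λ² - trace · λ + det = 0.
  trace = 3 + 11 = 14, det = 3·11 - (5)² = 8.
Step 2 — discriminant:
  Δ = trace² - 4·det = 196 - 32 = 164.
Step 3 — eigenvalues:
  λ = (trace ± √Δ)/2 = (14 ± 12.8062)/2,
  λ_1 = 13.4031,  λ_2 = 0.5969.

Step 4 — unit eigenvector for λ_1: solve (Sigma - λ_1 I)v = 0. First row:
  (3 - 13.4031)·v_x + (5)·v_y = 0, i.e. (-10.4031)·v_x + (5)·v_y = 0,
  so v ∝ (b, λ_1 - a) = (5, 10.4031) = u.
  ||u|| = √((5)² + (10.4031)²) = √(133.225) ≈ 11.5423,
  v_1 = u/||u|| ≈ (0.4332, 0.9013) (||v_1|| = 1).

λ_1 = 13.4031,  λ_2 = 0.5969;  v_1 ≈ (0.4332, 0.9013)


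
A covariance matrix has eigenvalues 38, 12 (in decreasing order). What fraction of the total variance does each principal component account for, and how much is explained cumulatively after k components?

Step 1 — total variance = trace(Sigma) = Σ λ_i = 38 + 12 = 50.

Step 2 — fraction explained by component i = λ_i / Σ λ:
  PC1: 38/50 = 0.76
  PC2: 12/50 = 0.24

Step 3 — cumulative fraction after k components = (λ_1 + ... + λ_k) / Σ λ:
  k = 1: 38/50 = 0.76
  k = 2: (38 + 12)/50 = 50/50 = 1

Summary (fraction, with percent):

explained: PC1 0.76 (76%), PC2 0.24 (24%);  cumulative: 0.76, 1


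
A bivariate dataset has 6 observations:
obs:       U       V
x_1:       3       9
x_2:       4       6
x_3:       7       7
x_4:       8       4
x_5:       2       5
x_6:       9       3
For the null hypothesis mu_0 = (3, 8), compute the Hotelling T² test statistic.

Step 1 — sample mean vector:
  mean(U) = (3 + 4 + 7 + 8 + 2 + 9) / 6 = 33/6 = 5.5
  mean(V) = (9 + 6 + 7 + 4 + 5 + 3) / 6 = 34/6 = 5.6667
  x̄ = (5.5, 5.6667),  deviation x̄ - mu_0 = (5.5, 5.6667) - (3, 8) = (2.5, -2.3333).

Step 2 — sample covariance matrix, S[i,j] = (1/(n-1)) · Σ_k (x_{k,i} - mean_i) · (x_{k,j} - mean_j), divisor n-1 = 5:
  S[U,U] = ((-2.5)·(-2.5) + (-1.5)·(-1.5) + (1.5)·(1.5) + (2.5)·(2.5) + (-3.5)·(-3.5) + (3.5)·(3.5)) / 5 = 41.5/5 = 8.3
  S[U,V] = ((-2.5)·(3.3333) + (-1.5)·(0.3333) + (1.5)·(1.3333) + (2.5)·(-1.6667) + (-3.5)·(-0.6667) + (3.5)·(-2.6667)) / 5 = -18/5 = -3.6
  S[V,V] = ((3.3333)·(3.3333) + (0.3333)·(0.3333) + (1.3333)·(1.3333) + (-1.6667)·(-1.6667) + (-0.6667)·(-0.6667) + (-2.6667)·(-2.6667)) / 5 = 23.3333/5 = 4.6667
  S = [[8.3, -3.6],
 [-3.6, 4.6667]].

Step 3 — invert S. det(S) = 8.3·4.6667 - (-3.6)² = 25.7733.
  S^{-1} = (1/det) · [[d, -b], [-b, a]] = [[0.1811, 0.1397],
 [0.1397, 0.322]].

Step 4 — quadratic form (x̄ - mu_0)^T · S^{-1} · (x̄ - mu_0):
  S^{-1} · (x̄ - mu_0) = (0.1267, -0.4022),
  (x̄ - mu_0)^T · [...] = (2.5)·(0.1267) + (-2.3333)·(-0.4022) = 1.2554.

Step 5 — scale by n: T² = 6 · 1.2554 = 7.5323.

T² ≈ 7.5323


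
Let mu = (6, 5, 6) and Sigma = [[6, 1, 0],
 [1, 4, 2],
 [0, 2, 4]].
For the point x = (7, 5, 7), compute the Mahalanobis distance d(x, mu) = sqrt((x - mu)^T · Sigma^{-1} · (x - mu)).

Step 1 — centre the observation: (x - mu) = (1, 0, 1).

Step 2 — invert Sigma (cofactor / det for 3×3, or solve directly):
  Sigma^{-1} = [[0.1765, -0.0588, 0.0294],
 [-0.0588, 0.3529, -0.1765],
 [0.0294, -0.1765, 0.3382]].

Step 3 — form the quadratic (x - mu)^T · Sigma^{-1} · (x - mu):
  Sigma^{-1} · (x - mu) = (0.2059, -0.2353, 0.3676).
  (x - mu)^T · [Sigma^{-1} · (x - mu)] = (1)·(0.2059) + (0)·(-0.2353) + (1)·(0.3676) = 0.5735.

Step 4 — take square root: d = √(0.5735) ≈ 0.7573.

d(x, mu) = √(0.5735) ≈ 0.7573


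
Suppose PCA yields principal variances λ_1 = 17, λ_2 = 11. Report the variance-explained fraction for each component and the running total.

Step 1 — total variance = trace(Sigma) = Σ λ_i = 17 + 11 = 28.

Step 2 — fraction explained by component i = λ_i / Σ λ:
  PC1: 17/28 = 0.6071
  PC2: 11/28 = 0.3929

Step 3 — cumulative fraction after k components = (λ_1 + ... + λ_k) / Σ λ:
  k = 1: 17/28 = 0.6071
  k = 2: (17 + 11)/28 = 28/28 = 1

Summary (fraction, with percent):

explained: PC1 0.6071 (60.71%), PC2 0.3929 (39.29%);  cumulative: 0.6071, 1


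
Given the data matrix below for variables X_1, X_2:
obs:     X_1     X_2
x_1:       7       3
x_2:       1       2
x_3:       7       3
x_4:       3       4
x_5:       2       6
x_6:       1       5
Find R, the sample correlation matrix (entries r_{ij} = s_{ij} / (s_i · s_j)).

Step 1 — column means:
  mean(X_1) = (7 + 1 + 7 + 3 + 2 + 1) / 6 = 21/6 = 3.5
  mean(X_2) = (3 + 2 + 3 + 4 + 6 + 5) / 6 = 23/6 = 3.8333

Step 2 — sample variances and covariances s[i,j] = (1/(n-1)) · Σ_k (x_{k,i} - mean_i) · (x_{k,j} - mean_j), with n-1 = 5:
  s[X_1,X_1] = ((3.5)·(3.5) + (-2.5)·(-2.5) + (3.5)·(3.5) + (-0.5)·(-0.5) + (-1.5)·(-1.5) + (-2.5)·(-2.5)) / 5 = 39.5/5 = 7.9
  s[X_1,X_2] = ((3.5)·(-0.8333) + (-2.5)·(-1.8333) + (3.5)·(-0.8333) + (-0.5)·(0.1667) + (-1.5)·(2.1667) + (-2.5)·(1.1667)) / 5 = -7.5/5 = -1.5
  s[X_2,X_2] = ((-0.8333)·(-0.8333) + (-1.8333)·(-1.8333) + (-0.8333)·(-0.8333) + (0.1667)·(0.1667) + (2.1667)·(2.1667) + (1.1667)·(1.1667)) / 5 = 10.8333/5 = 2.1667
  Sample standard deviations s_i = √(s[i,i]):
  s(X_1) = √(7.9) = 2.8107
  s(X_2) = √(2.1667) = 1.472

Step 3 — r_{ij} = s_{ij} / (s_i · s_j):
  r[X_1,X_1] = 1 (diagonal).
  r[X_1,X_2] = -1.5 / (2.8107 · 1.472) = -1.5 / 4.1372 = -0.3626
  r[X_2,X_2] = 1 (diagonal).

R is symmetric with unit diagonal. Assembling:

R = [[1, -0.3626],
 [-0.3626, 1]]


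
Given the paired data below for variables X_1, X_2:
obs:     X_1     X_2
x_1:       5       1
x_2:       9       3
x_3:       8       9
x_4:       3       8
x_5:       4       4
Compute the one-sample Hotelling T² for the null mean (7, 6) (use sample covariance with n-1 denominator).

Step 1 — sample mean vector:
  mean(X_1) = (5 + 9 + 8 + 3 + 4) / 5 = 29/5 = 5.8
  mean(X_2) = (1 + 3 + 9 + 8 + 4) / 5 = 25/5 = 5
  x̄ = (5.8, 5),  deviation x̄ - mu_0 = (5.8, 5) - (7, 6) = (-1.2, -1).

Step 2 — sample covariance matrix, S[i,j] = (1/(n-1)) · Σ_k (x_{k,i} - mean_i) · (x_{k,j} - mean_j), divisor n-1 = 4:
  S[X_1,X_1] = ((-0.8)·(-0.8) + (3.2)·(3.2) + (2.2)·(2.2) + (-2.8)·(-2.8) + (-1.8)·(-1.8)) / 4 = 26.8/4 = 6.7
  S[X_1,X_2] = ((-0.8)·(-4) + (3.2)·(-2) + (2.2)·(4) + (-2.8)·(3) + (-1.8)·(-1)) / 4 = -1/4 = -0.25
  S[X_2,X_2] = ((-4)·(-4) + (-2)·(-2) + (4)·(4) + (3)·(3) + (-1)·(-1)) / 4 = 46/4 = 11.5
  S = [[6.7, -0.25],
 [-0.25, 11.5]].

Step 3 — invert S. det(S) = 6.7·11.5 - (-0.25)² = 76.9875.
  S^{-1} = (1/det) · [[d, -b], [-b, a]] = [[0.1494, 0.0032],
 [0.0032, 0.087]].

Step 4 — quadratic form (x̄ - mu_0)^T · S^{-1} · (x̄ - mu_0):
  S^{-1} · (x̄ - mu_0) = (-0.1825, -0.0909),
  (x̄ - mu_0)^T · [...] = (-1.2)·(-0.1825) + (-1)·(-0.0909) = 0.3099.

Step 5 — scale by n: T² = 5 · 0.3099 = 1.5496.

T² ≈ 1.5496


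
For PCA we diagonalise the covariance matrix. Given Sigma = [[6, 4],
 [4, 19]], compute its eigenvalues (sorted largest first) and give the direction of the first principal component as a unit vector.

Step 1 — characteristic polynomial of 2×2 Sigma:
  det(Sigma - λI) = λ² - trace · λ + det = 0.
  trace = 6 + 19 = 25, det = 6·19 - (4)² = 98.
Step 2 — discriminant:
  Δ = trace² - 4·det = 625 - 392 = 233.
Step 3 — eigenvalues:
  λ = (trace ± √Δ)/2 = (25 ± 15.2643)/2,
  λ_1 = 20.1322,  λ_2 = 4.8678.

Step 4 — unit eigenvector for λ_1: solve (Sigma - λ_1 I)v = 0. First row:
  (6 - 20.1322)·v_x + (4)·v_y = 0, i.e. (-14.1322)·v_x + (4)·v_y = 0,
  so v ∝ (b, λ_1 - a) = (4, 14.1322) = u.
  ||u|| = √((4)² + (14.1322)²) = √(215.7182) ≈ 14.6873,
  v_1 = u/||u|| ≈ (0.2723, 0.9622) (||v_1|| = 1).

λ_1 = 20.1322,  λ_2 = 4.8678;  v_1 ≈ (0.2723, 0.9622)


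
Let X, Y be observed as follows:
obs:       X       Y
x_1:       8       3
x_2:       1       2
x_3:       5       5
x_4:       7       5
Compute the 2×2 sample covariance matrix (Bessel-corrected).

Step 1 — column means:
  mean(X) = (8 + 1 + 5 + 7) / 4 = 21/4 = 5.25
  mean(Y) = (3 + 2 + 5 + 5) / 4 = 15/4 = 3.75

Step 2 — sample covariance S[i,j] = (1/(n-1)) · Σ_k (x_{k,i} - mean_i) · (x_{k,j} - mean_j), with n-1 = 3.
  S[X,X] = ((2.75)·(2.75) + (-4.25)·(-4.25) + (-0.25)·(-0.25) + (1.75)·(1.75)) / 3 = 28.75/3 = 9.5833
  S[X,Y] = ((2.75)·(-0.75) + (-4.25)·(-1.75) + (-0.25)·(1.25) + (1.75)·(1.25)) / 3 = 7.25/3 = 2.4167
  S[Y,Y] = ((-0.75)·(-0.75) + (-1.75)·(-1.75) + (1.25)·(1.25) + (1.25)·(1.25)) / 3 = 6.75/3 = 2.25

S is symmetric (S[j,i] = S[i,j]). Assembling:

S = [[9.5833, 2.4167],
 [2.4167, 2.25]]


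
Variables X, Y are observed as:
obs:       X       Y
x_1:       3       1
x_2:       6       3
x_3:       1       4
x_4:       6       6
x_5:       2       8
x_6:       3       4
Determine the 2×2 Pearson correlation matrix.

Step 1 — column means:
  mean(X) = (3 + 6 + 1 + 6 + 2 + 3) / 6 = 21/6 = 3.5
  mean(Y) = (1 + 3 + 4 + 6 + 8 + 4) / 6 = 26/6 = 4.3333

Step 2 — sample variances and covariances s[i,j] = (1/(n-1)) · Σ_k (x_{k,i} - mean_i) · (x_{k,j} - mean_j), with n-1 = 5:
  s[X,X] = ((-0.5)·(-0.5) + (2.5)·(2.5) + (-2.5)·(-2.5) + (2.5)·(2.5) + (-1.5)·(-1.5) + (-0.5)·(-0.5)) / 5 = 21.5/5 = 4.3
  s[X,Y] = ((-0.5)·(-3.3333) + (2.5)·(-1.3333) + (-2.5)·(-0.3333) + (2.5)·(1.6667) + (-1.5)·(3.6667) + (-0.5)·(-0.3333)) / 5 = -2/5 = -0.4
  s[Y,Y] = ((-3.3333)·(-3.3333) + (-1.3333)·(-1.3333) + (-0.3333)·(-0.3333) + (1.6667)·(1.6667) + (3.6667)·(3.6667) + (-0.3333)·(-0.3333)) / 5 = 29.3333/5 = 5.8667
  Sample standard deviations s_i = √(s[i,i]):
  s(X) = √(4.3) = 2.0736
  s(Y) = √(5.8667) = 2.4221

Step 3 — r_{ij} = s_{ij} / (s_i · s_j):
  r[X,X] = 1 (diagonal).
  r[X,Y] = -0.4 / (2.0736 · 2.4221) = -0.4 / 5.0226 = -0.0796
  r[Y,Y] = 1 (diagonal).

R is symmetric with unit diagonal. Assembling:

R = [[1, -0.0796],
 [-0.0796, 1]]


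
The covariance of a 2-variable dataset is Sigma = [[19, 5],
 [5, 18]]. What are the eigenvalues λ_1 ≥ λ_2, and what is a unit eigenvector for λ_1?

Step 1 — characteristic polynomial of 2×2 Sigma:
  det(Sigma - λI) = λ² - trace · λ + det = 0.
  trace = 19 + 18 = 37, det = 19·18 - (5)² = 317.
Step 2 — discriminant:
  Δ = trace² - 4·det = 1369 - 1268 = 101.
Step 3 — eigenvalues:
  λ = (trace ± √Δ)/2 = (37 ± 10.0499)/2,
  λ_1 = 23.5249,  λ_2 = 13.4751.

Step 4 — unit eigenvector for λ_1: solve (Sigma - λ_1 I)v = 0. First row:
  (19 - 23.5249)·v_x + (5)·v_y = 0, i.e. (-4.5249)·v_x + (5)·v_y = 0,
  so v ∝ (b, λ_1 - a) = (5, 4.5249) = u.
  ||u|| = √((5)² + (4.5249)²) = √(45.4751) ≈ 6.7435,
  v_1 = u/||u|| ≈ (0.7415, 0.671) (||v_1|| = 1).

λ_1 = 23.5249,  λ_2 = 13.4751;  v_1 ≈ (0.7415, 0.671)


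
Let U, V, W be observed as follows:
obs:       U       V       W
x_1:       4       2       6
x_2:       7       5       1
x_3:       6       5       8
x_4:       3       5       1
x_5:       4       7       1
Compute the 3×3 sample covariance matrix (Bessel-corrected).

Step 1 — column means:
  mean(U) = (4 + 7 + 6 + 3 + 4) / 5 = 24/5 = 4.8
  mean(V) = (2 + 5 + 5 + 5 + 7) / 5 = 24/5 = 4.8
  mean(W) = (6 + 1 + 8 + 1 + 1) / 5 = 17/5 = 3.4

Step 2 — sample covariance S[i,j] = (1/(n-1)) · Σ_k (x_{k,i} - mean_i) · (x_{k,j} - mean_j), with n-1 = 4.
  S[U,U] = ((-0.8)·(-0.8) + (2.2)·(2.2) + (1.2)·(1.2) + (-1.8)·(-1.8) + (-0.8)·(-0.8)) / 4 = 10.8/4 = 2.7
  S[U,V] = ((-0.8)·(-2.8) + (2.2)·(0.2) + (1.2)·(0.2) + (-1.8)·(0.2) + (-0.8)·(2.2)) / 4 = 0.8/4 = 0.2
  S[U,W] = ((-0.8)·(2.6) + (2.2)·(-2.4) + (1.2)·(4.6) + (-1.8)·(-2.4) + (-0.8)·(-2.4)) / 4 = 4.4/4 = 1.1
  S[V,V] = ((-2.8)·(-2.8) + (0.2)·(0.2) + (0.2)·(0.2) + (0.2)·(0.2) + (2.2)·(2.2)) / 4 = 12.8/4 = 3.2
  S[V,W] = ((-2.8)·(2.6) + (0.2)·(-2.4) + (0.2)·(4.6) + (0.2)·(-2.4) + (2.2)·(-2.4)) / 4 = -12.6/4 = -3.15
  S[W,W] = ((2.6)·(2.6) + (-2.4)·(-2.4) + (4.6)·(4.6) + (-2.4)·(-2.4) + (-2.4)·(-2.4)) / 4 = 45.2/4 = 11.3

S is symmetric (S[j,i] = S[i,j]). Assembling:

S = [[2.7, 0.2, 1.1],
 [0.2, 3.2, -3.15],
 [1.1, -3.15, 11.3]]


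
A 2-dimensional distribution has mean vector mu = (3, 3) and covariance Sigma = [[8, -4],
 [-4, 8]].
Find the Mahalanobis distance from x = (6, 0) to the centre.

Step 1 — centre the observation: (x - mu) = (3, -3).

Step 2 — invert Sigma. det(Sigma) = 8·8 - (-4)² = 48.
  Sigma^{-1} = (1/det) · [[d, -b], [-b, a]] = [[0.1667, 0.0833],
 [0.0833, 0.1667]].

Step 3 — form the quadratic (x - mu)^T · Sigma^{-1} · (x - mu):
  Sigma^{-1} · (x - mu) = (0.25, -0.25).
  (x - mu)^T · [Sigma^{-1} · (x - mu)] = (3)·(0.25) + (-3)·(-0.25) = 1.5.

Step 4 — take square root: d = √(1.5) ≈ 1.2247.

d(x, mu) = √(1.5) ≈ 1.2247


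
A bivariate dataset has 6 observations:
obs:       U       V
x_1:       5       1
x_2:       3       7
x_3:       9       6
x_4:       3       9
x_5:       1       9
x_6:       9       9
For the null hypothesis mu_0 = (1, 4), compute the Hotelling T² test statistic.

Step 1 — sample mean vector:
  mean(U) = (5 + 3 + 9 + 3 + 1 + 9) / 6 = 30/6 = 5
  mean(V) = (1 + 7 + 6 + 9 + 9 + 9) / 6 = 41/6 = 6.8333
  x̄ = (5, 6.8333),  deviation x̄ - mu_0 = (5, 6.8333) - (1, 4) = (4, 2.8333).

Step 2 — sample covariance matrix, S[i,j] = (1/(n-1)) · Σ_k (x_{k,i} - mean_i) · (x_{k,j} - mean_j), divisor n-1 = 5:
  S[U,U] = ((0)·(0) + (-2)·(-2) + (4)·(4) + (-2)·(-2) + (-4)·(-4) + (4)·(4)) / 5 = 56/5 = 11.2
  S[U,V] = ((0)·(-5.8333) + (-2)·(0.1667) + (4)·(-0.8333) + (-2)·(2.1667) + (-4)·(2.1667) + (4)·(2.1667)) / 5 = -8/5 = -1.6
  S[V,V] = ((-5.8333)·(-5.8333) + (0.1667)·(0.1667) + (-0.8333)·(-0.8333) + (2.1667)·(2.1667) + (2.1667)·(2.1667) + (2.1667)·(2.1667)) / 5 = 48.8333/5 = 9.7667
  S = [[11.2, -1.6],
 [-1.6, 9.7667]].

Step 3 — invert S. det(S) = 11.2·9.7667 - (-1.6)² = 106.8267.
  S^{-1} = (1/det) · [[d, -b], [-b, a]] = [[0.0914, 0.015],
 [0.015, 0.1048]].

Step 4 — quadratic form (x̄ - mu_0)^T · S^{-1} · (x̄ - mu_0):
  S^{-1} · (x̄ - mu_0) = (0.4081, 0.357),
  (x̄ - mu_0)^T · [...] = (4)·(0.4081) + (2.8333)·(0.357) = 2.644.

Step 5 — scale by n: T² = 6 · 2.644 = 15.8637.

T² ≈ 15.8637


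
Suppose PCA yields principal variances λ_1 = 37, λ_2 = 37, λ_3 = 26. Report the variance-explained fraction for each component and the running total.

Step 1 — total variance = trace(Sigma) = Σ λ_i = 37 + 37 + 26 = 100.

Step 2 — fraction explained by component i = λ_i / Σ λ:
  PC1: 37/100 = 0.37
  PC2: 37/100 = 0.37
  PC3: 26/100 = 0.26

Step 3 — cumulative fraction after k components = (λ_1 + ... + λ_k) / Σ λ:
  k = 1: 37/100 = 0.37
  k = 2: (37 + 37)/100 = 74/100 = 0.74
  k = 3: (37 + 37 + 26)/100 = 100/100 = 1

Summary (fraction, with percent):

explained: PC1 0.37 (37%), PC2 0.37 (37%), PC3 0.26 (26%);  cumulative: 0.37, 0.74, 1
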